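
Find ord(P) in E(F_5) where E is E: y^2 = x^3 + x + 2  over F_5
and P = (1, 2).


Compute successive multiples of P until we hit O:
  1P = (1, 2)
  2P = (4, 0)
  3P = (1, 3)
  4P = O

ord(P) = 4


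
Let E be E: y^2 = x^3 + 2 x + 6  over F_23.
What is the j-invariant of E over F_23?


Delta = -16(4 a^3 + 27 b^2) mod 23 = 13
-1728 * (4 a)^3 = -1728 * (4*2)^3 mod 23 = 5
j = 5 * 13^(-1) mod 23 = 11

j = 11 (mod 23)


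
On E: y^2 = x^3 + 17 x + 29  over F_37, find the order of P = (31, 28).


Compute successive multiples of P until we hit O:
  1P = (31, 28)
  2P = (19, 12)
  3P = (34, 5)
  4P = (2, 21)
  5P = (25, 13)
  6P = (15, 12)
  7P = (29, 11)
  8P = (3, 25)
  ... (continuing to 46P)
  46P = O

ord(P) = 46


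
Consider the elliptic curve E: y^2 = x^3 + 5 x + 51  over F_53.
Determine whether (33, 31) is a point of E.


Check whether y^2 = x^3 + 5 x + 51 (mod 53) for (x, y) = (33, 31).
LHS: y^2 = 31^2 mod 53 = 7
RHS: x^3 + 5 x + 51 = 33^3 + 5*33 + 51 mod 53 = 7
LHS = RHS

Yes, on the curve


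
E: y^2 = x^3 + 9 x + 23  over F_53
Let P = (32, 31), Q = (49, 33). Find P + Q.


P != Q, so use the chord formula.
s = (y2 - y1) / (x2 - x1) = (2) / (17) mod 53 = 50
x3 = s^2 - x1 - x2 mod 53 = 50^2 - 32 - 49 = 34
y3 = s (x1 - x3) - y1 mod 53 = 50 * (32 - 34) - 31 = 28

P + Q = (34, 28)


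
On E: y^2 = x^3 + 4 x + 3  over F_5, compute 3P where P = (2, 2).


k = 3 = 11_2 (binary, LSB first: 11)
Double-and-add from P = (2, 2):
  bit 0 = 1: acc = O + (2, 2) = (2, 2)
  bit 1 = 1: acc = (2, 2) + (2, 3) = O

3P = O


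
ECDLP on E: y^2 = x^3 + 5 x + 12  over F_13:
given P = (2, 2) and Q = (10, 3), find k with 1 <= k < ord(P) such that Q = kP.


Enumerate multiples of P until we hit Q = (10, 3):
  1P = (2, 2)
  2P = (10, 3)
Match found at i = 2.

k = 2


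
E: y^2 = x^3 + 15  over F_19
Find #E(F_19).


For each x in F_19, count y with y^2 = x^3 + 0 x + 15 mod 19:
  x = 1: RHS = 16, y in [4, 15]  -> 2 point(s)
  x = 2: RHS = 4, y in [2, 17]  -> 2 point(s)
  x = 3: RHS = 4, y in [2, 17]  -> 2 point(s)
  x = 5: RHS = 7, y in [8, 11]  -> 2 point(s)
  x = 7: RHS = 16, y in [4, 15]  -> 2 point(s)
  x = 11: RHS = 16, y in [4, 15]  -> 2 point(s)
  x = 14: RHS = 4, y in [2, 17]  -> 2 point(s)
  x = 16: RHS = 7, y in [8, 11]  -> 2 point(s)
  x = 17: RHS = 7, y in [8, 11]  -> 2 point(s)
Affine points: 18. Add the point at infinity: total = 19.

#E(F_19) = 19


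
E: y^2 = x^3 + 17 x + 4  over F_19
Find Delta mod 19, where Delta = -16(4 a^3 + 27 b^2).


4 a^3 + 27 b^2 = 4*17^3 + 27*4^2 = 19652 + 432 = 20084
Delta = -16 * (20084) = -321344
Delta mod 19 = 3

Delta = 3 (mod 19)


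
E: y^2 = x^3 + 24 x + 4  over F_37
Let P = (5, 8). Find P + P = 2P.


Doubling: s = (3 x1^2 + a) / (2 y1)
s = (3*5^2 + 24) / (2*8) mod 37 = 27
x3 = s^2 - 2 x1 mod 37 = 27^2 - 2*5 = 16
y3 = s (x1 - x3) - y1 mod 37 = 27 * (5 - 16) - 8 = 28

2P = (16, 28)


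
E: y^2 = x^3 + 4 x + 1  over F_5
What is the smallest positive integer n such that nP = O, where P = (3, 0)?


Compute successive multiples of P until we hit O:
  1P = (3, 0)
  2P = O

ord(P) = 2


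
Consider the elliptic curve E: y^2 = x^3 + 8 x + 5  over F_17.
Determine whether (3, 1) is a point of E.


Check whether y^2 = x^3 + 8 x + 5 (mod 17) for (x, y) = (3, 1).
LHS: y^2 = 1^2 mod 17 = 1
RHS: x^3 + 8 x + 5 = 3^3 + 8*3 + 5 mod 17 = 5
LHS != RHS

No, not on the curve


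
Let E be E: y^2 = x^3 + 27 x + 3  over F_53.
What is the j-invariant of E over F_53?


Delta = -16(4 a^3 + 27 b^2) mod 53 = 26
-1728 * (4 a)^3 = -1728 * (4*27)^3 mod 53 = 9
j = 9 * 26^(-1) mod 53 = 35

j = 35 (mod 53)


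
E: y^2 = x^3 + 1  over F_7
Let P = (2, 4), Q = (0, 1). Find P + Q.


P != Q, so use the chord formula.
s = (y2 - y1) / (x2 - x1) = (4) / (5) mod 7 = 5
x3 = s^2 - x1 - x2 mod 7 = 5^2 - 2 - 0 = 2
y3 = s (x1 - x3) - y1 mod 7 = 5 * (2 - 2) - 4 = 3

P + Q = (2, 3)


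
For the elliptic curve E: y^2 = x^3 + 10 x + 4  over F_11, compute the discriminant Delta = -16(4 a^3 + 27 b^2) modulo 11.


4 a^3 + 27 b^2 = 4*10^3 + 27*4^2 = 4000 + 432 = 4432
Delta = -16 * (4432) = -70912
Delta mod 11 = 5

Delta = 5 (mod 11)


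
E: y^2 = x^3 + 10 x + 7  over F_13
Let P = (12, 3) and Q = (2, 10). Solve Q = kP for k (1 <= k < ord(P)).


Enumerate multiples of P until we hit Q = (2, 10):
  1P = (12, 3)
  2P = (2, 10)
Match found at i = 2.

k = 2


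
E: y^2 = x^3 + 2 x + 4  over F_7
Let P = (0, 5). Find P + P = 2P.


Doubling: s = (3 x1^2 + a) / (2 y1)
s = (3*0^2 + 2) / (2*5) mod 7 = 3
x3 = s^2 - 2 x1 mod 7 = 3^2 - 2*0 = 2
y3 = s (x1 - x3) - y1 mod 7 = 3 * (0 - 2) - 5 = 3

2P = (2, 3)


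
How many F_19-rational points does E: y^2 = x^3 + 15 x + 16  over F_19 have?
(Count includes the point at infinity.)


For each x in F_19, count y with y^2 = x^3 + 15 x + 16 mod 19:
  x = 0: RHS = 16, y in [4, 15]  -> 2 point(s)
  x = 2: RHS = 16, y in [4, 15]  -> 2 point(s)
  x = 4: RHS = 7, y in [8, 11]  -> 2 point(s)
  x = 5: RHS = 7, y in [8, 11]  -> 2 point(s)
  x = 9: RHS = 6, y in [5, 14]  -> 2 point(s)
  x = 10: RHS = 7, y in [8, 11]  -> 2 point(s)
  x = 11: RHS = 11, y in [7, 12]  -> 2 point(s)
  x = 12: RHS = 5, y in [9, 10]  -> 2 point(s)
  x = 14: RHS = 6, y in [5, 14]  -> 2 point(s)
  x = 15: RHS = 6, y in [5, 14]  -> 2 point(s)
  x = 16: RHS = 1, y in [1, 18]  -> 2 point(s)
  x = 17: RHS = 16, y in [4, 15]  -> 2 point(s)
  x = 18: RHS = 0, y in [0]  -> 1 point(s)
Affine points: 25. Add the point at infinity: total = 26.

#E(F_19) = 26


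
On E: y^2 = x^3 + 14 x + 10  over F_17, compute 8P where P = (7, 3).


k = 8 = 1000_2 (binary, LSB first: 0001)
Double-and-add from P = (7, 3):
  bit 0 = 0: acc unchanged = O
  bit 1 = 0: acc unchanged = O
  bit 2 = 0: acc unchanged = O
  bit 3 = 1: acc = O + (6, 2) = (6, 2)

8P = (6, 2)


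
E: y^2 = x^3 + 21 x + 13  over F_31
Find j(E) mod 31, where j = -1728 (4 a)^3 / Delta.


Delta = -16(4 a^3 + 27 b^2) mod 31 = 13
-1728 * (4 a)^3 = -1728 * (4*21)^3 mod 31 = 27
j = 27 * 13^(-1) mod 31 = 14

j = 14 (mod 31)


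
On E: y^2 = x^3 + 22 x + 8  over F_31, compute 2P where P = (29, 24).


Doubling: s = (3 x1^2 + a) / (2 y1)
s = (3*29^2 + 22) / (2*24) mod 31 = 2
x3 = s^2 - 2 x1 mod 31 = 2^2 - 2*29 = 8
y3 = s (x1 - x3) - y1 mod 31 = 2 * (29 - 8) - 24 = 18

2P = (8, 18)


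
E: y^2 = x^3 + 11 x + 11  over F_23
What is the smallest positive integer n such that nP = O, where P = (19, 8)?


Compute successive multiples of P until we hit O:
  1P = (19, 8)
  2P = (3, 5)
  3P = (4, 2)
  4P = (2, 8)
  5P = (2, 15)
  6P = (4, 21)
  7P = (3, 18)
  8P = (19, 15)
  ... (continuing to 9P)
  9P = O

ord(P) = 9


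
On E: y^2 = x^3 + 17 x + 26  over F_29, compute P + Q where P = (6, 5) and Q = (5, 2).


P != Q, so use the chord formula.
s = (y2 - y1) / (x2 - x1) = (26) / (28) mod 29 = 3
x3 = s^2 - x1 - x2 mod 29 = 3^2 - 6 - 5 = 27
y3 = s (x1 - x3) - y1 mod 29 = 3 * (6 - 27) - 5 = 19

P + Q = (27, 19)


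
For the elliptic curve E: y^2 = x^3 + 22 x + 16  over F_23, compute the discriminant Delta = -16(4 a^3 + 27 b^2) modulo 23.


4 a^3 + 27 b^2 = 4*22^3 + 27*16^2 = 42592 + 6912 = 49504
Delta = -16 * (49504) = -792064
Delta mod 23 = 10

Delta = 10 (mod 23)


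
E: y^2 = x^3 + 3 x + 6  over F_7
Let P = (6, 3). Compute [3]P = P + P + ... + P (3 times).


k = 3 = 11_2 (binary, LSB first: 11)
Double-and-add from P = (6, 3):
  bit 0 = 1: acc = O + (6, 3) = (6, 3)
  bit 1 = 1: acc = (6, 3) + (3, 0) = (6, 4)

3P = (6, 4)


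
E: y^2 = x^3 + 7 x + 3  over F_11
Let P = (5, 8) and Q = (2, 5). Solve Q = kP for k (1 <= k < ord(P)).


Enumerate multiples of P until we hit Q = (2, 5):
  1P = (5, 8)
  2P = (2, 6)
  3P = (2, 5)
Match found at i = 3.

k = 3


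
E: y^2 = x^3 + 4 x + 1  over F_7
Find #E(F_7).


For each x in F_7, count y with y^2 = x^3 + 4 x + 1 mod 7:
  x = 0: RHS = 1, y in [1, 6]  -> 2 point(s)
  x = 4: RHS = 4, y in [2, 5]  -> 2 point(s)
Affine points: 4. Add the point at infinity: total = 5.

#E(F_7) = 5


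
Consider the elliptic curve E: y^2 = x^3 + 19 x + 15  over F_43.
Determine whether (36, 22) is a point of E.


Check whether y^2 = x^3 + 19 x + 15 (mod 43) for (x, y) = (36, 22).
LHS: y^2 = 22^2 mod 43 = 11
RHS: x^3 + 19 x + 15 = 36^3 + 19*36 + 15 mod 43 = 12
LHS != RHS

No, not on the curve


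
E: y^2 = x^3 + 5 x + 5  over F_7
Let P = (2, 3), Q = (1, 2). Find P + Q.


P != Q, so use the chord formula.
s = (y2 - y1) / (x2 - x1) = (6) / (6) mod 7 = 1
x3 = s^2 - x1 - x2 mod 7 = 1^2 - 2 - 1 = 5
y3 = s (x1 - x3) - y1 mod 7 = 1 * (2 - 5) - 3 = 1

P + Q = (5, 1)


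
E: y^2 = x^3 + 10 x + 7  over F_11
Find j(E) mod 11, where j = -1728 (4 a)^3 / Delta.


Delta = -16(4 a^3 + 27 b^2) mod 11 = 5
-1728 * (4 a)^3 = -1728 * (4*10)^3 mod 11 = 9
j = 9 * 5^(-1) mod 11 = 4

j = 4 (mod 11)


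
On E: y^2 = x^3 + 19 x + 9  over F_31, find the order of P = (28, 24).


Compute successive multiples of P until we hit O:
  1P = (28, 24)
  2P = (13, 2)
  3P = (4, 5)
  4P = (7, 12)
  5P = (21, 11)
  6P = (0, 28)
  7P = (22, 15)
  8P = (22, 16)
  ... (continuing to 15P)
  15P = O

ord(P) = 15


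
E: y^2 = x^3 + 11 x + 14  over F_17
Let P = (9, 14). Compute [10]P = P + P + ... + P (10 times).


k = 10 = 1010_2 (binary, LSB first: 0101)
Double-and-add from P = (9, 14):
  bit 0 = 0: acc unchanged = O
  bit 1 = 1: acc = O + (8, 6) = (8, 6)
  bit 2 = 0: acc unchanged = (8, 6)
  bit 3 = 1: acc = (8, 6) + (1, 3) = (12, 2)

10P = (12, 2)


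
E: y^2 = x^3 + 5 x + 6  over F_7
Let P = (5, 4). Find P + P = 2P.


Doubling: s = (3 x1^2 + a) / (2 y1)
s = (3*5^2 + 5) / (2*4) mod 7 = 3
x3 = s^2 - 2 x1 mod 7 = 3^2 - 2*5 = 6
y3 = s (x1 - x3) - y1 mod 7 = 3 * (5 - 6) - 4 = 0

2P = (6, 0)


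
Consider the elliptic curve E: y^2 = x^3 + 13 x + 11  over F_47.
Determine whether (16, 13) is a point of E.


Check whether y^2 = x^3 + 13 x + 11 (mod 47) for (x, y) = (16, 13).
LHS: y^2 = 13^2 mod 47 = 28
RHS: x^3 + 13 x + 11 = 16^3 + 13*16 + 11 mod 47 = 38
LHS != RHS

No, not on the curve


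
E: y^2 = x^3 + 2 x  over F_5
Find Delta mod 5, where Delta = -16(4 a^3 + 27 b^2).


4 a^3 + 27 b^2 = 4*2^3 + 27*0^2 = 32 + 0 = 32
Delta = -16 * (32) = -512
Delta mod 5 = 3

Delta = 3 (mod 5)


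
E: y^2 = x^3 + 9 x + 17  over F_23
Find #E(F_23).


For each x in F_23, count y with y^2 = x^3 + 9 x + 17 mod 23:
  x = 1: RHS = 4, y in [2, 21]  -> 2 point(s)
  x = 3: RHS = 2, y in [5, 18]  -> 2 point(s)
  x = 4: RHS = 2, y in [5, 18]  -> 2 point(s)
  x = 5: RHS = 3, y in [7, 16]  -> 2 point(s)
  x = 7: RHS = 9, y in [3, 20]  -> 2 point(s)
  x = 8: RHS = 3, y in [7, 16]  -> 2 point(s)
  x = 10: RHS = 3, y in [7, 16]  -> 2 point(s)
  x = 12: RHS = 13, y in [6, 17]  -> 2 point(s)
  x = 13: RHS = 8, y in [10, 13]  -> 2 point(s)
  x = 14: RHS = 12, y in [9, 14]  -> 2 point(s)
  x = 15: RHS = 8, y in [10, 13]  -> 2 point(s)
  x = 16: RHS = 2, y in [5, 18]  -> 2 point(s)
  x = 17: RHS = 0, y in [0]  -> 1 point(s)
  x = 18: RHS = 8, y in [10, 13]  -> 2 point(s)
  x = 19: RHS = 9, y in [3, 20]  -> 2 point(s)
  x = 20: RHS = 9, y in [3, 20]  -> 2 point(s)
Affine points: 31. Add the point at infinity: total = 32.

#E(F_23) = 32


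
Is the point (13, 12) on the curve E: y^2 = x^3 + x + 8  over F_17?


Check whether y^2 = x^3 + 1 x + 8 (mod 17) for (x, y) = (13, 12).
LHS: y^2 = 12^2 mod 17 = 8
RHS: x^3 + 1 x + 8 = 13^3 + 1*13 + 8 mod 17 = 8
LHS = RHS

Yes, on the curve


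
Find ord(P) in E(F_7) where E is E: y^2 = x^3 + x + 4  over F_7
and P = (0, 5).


Compute successive multiples of P until we hit O:
  1P = (0, 5)
  2P = (4, 3)
  3P = (5, 1)
  4P = (6, 4)
  5P = (2, 0)
  6P = (6, 3)
  7P = (5, 6)
  8P = (4, 4)
  ... (continuing to 10P)
  10P = O

ord(P) = 10


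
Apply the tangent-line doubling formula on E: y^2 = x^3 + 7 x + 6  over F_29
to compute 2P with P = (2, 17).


Doubling: s = (3 x1^2 + a) / (2 y1)
s = (3*2^2 + 7) / (2*17) mod 29 = 27
x3 = s^2 - 2 x1 mod 29 = 27^2 - 2*2 = 0
y3 = s (x1 - x3) - y1 mod 29 = 27 * (2 - 0) - 17 = 8

2P = (0, 8)


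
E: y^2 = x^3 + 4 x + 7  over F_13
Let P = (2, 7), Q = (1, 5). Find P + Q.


P != Q, so use the chord formula.
s = (y2 - y1) / (x2 - x1) = (11) / (12) mod 13 = 2
x3 = s^2 - x1 - x2 mod 13 = 2^2 - 2 - 1 = 1
y3 = s (x1 - x3) - y1 mod 13 = 2 * (2 - 1) - 7 = 8

P + Q = (1, 8)


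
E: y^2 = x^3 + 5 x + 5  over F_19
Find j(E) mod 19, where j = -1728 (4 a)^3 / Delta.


Delta = -16(4 a^3 + 27 b^2) mod 19 = 10
-1728 * (4 a)^3 = -1728 * (4*5)^3 mod 19 = 1
j = 1 * 10^(-1) mod 19 = 2

j = 2 (mod 19)


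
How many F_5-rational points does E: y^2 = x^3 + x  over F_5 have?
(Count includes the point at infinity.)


For each x in F_5, count y with y^2 = x^3 + 1 x + 0 mod 5:
  x = 0: RHS = 0, y in [0]  -> 1 point(s)
  x = 2: RHS = 0, y in [0]  -> 1 point(s)
  x = 3: RHS = 0, y in [0]  -> 1 point(s)
Affine points: 3. Add the point at infinity: total = 4.

#E(F_5) = 4


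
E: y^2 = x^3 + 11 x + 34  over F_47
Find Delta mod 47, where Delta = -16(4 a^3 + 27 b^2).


4 a^3 + 27 b^2 = 4*11^3 + 27*34^2 = 5324 + 31212 = 36536
Delta = -16 * (36536) = -584576
Delta mod 47 = 10

Delta = 10 (mod 47)


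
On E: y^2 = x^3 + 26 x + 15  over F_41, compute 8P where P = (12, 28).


k = 8 = 1000_2 (binary, LSB first: 0001)
Double-and-add from P = (12, 28):
  bit 0 = 0: acc unchanged = O
  bit 1 = 0: acc unchanged = O
  bit 2 = 0: acc unchanged = O
  bit 3 = 1: acc = O + (18, 1) = (18, 1)

8P = (18, 1)


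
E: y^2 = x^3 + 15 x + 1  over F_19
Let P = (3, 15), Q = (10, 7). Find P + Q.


P != Q, so use the chord formula.
s = (y2 - y1) / (x2 - x1) = (11) / (7) mod 19 = 7
x3 = s^2 - x1 - x2 mod 19 = 7^2 - 3 - 10 = 17
y3 = s (x1 - x3) - y1 mod 19 = 7 * (3 - 17) - 15 = 1

P + Q = (17, 1)


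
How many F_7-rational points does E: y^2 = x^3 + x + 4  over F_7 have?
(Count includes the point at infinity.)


For each x in F_7, count y with y^2 = x^3 + 1 x + 4 mod 7:
  x = 0: RHS = 4, y in [2, 5]  -> 2 point(s)
  x = 2: RHS = 0, y in [0]  -> 1 point(s)
  x = 4: RHS = 2, y in [3, 4]  -> 2 point(s)
  x = 5: RHS = 1, y in [1, 6]  -> 2 point(s)
  x = 6: RHS = 2, y in [3, 4]  -> 2 point(s)
Affine points: 9. Add the point at infinity: total = 10.

#E(F_7) = 10


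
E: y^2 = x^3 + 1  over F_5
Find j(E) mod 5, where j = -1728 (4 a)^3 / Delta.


Delta = -16(4 a^3 + 27 b^2) mod 5 = 3
-1728 * (4 a)^3 = -1728 * (4*0)^3 mod 5 = 0
j = 0 * 3^(-1) mod 5 = 0

j = 0 (mod 5)


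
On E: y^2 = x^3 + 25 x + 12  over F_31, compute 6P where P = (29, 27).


k = 6 = 110_2 (binary, LSB first: 011)
Double-and-add from P = (29, 27):
  bit 0 = 0: acc unchanged = O
  bit 1 = 1: acc = O + (22, 22) = (22, 22)
  bit 2 = 1: acc = (22, 22) + (20, 24) = (21, 8)

6P = (21, 8)


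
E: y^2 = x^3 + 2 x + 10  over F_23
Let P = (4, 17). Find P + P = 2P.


Doubling: s = (3 x1^2 + a) / (2 y1)
s = (3*4^2 + 2) / (2*17) mod 23 = 15
x3 = s^2 - 2 x1 mod 23 = 15^2 - 2*4 = 10
y3 = s (x1 - x3) - y1 mod 23 = 15 * (4 - 10) - 17 = 8

2P = (10, 8)


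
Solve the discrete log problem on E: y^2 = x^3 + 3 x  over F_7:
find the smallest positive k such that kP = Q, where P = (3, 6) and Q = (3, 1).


Enumerate multiples of P until we hit Q = (3, 1):
  1P = (3, 6)
  2P = (2, 0)
  3P = (3, 1)
Match found at i = 3.

k = 3


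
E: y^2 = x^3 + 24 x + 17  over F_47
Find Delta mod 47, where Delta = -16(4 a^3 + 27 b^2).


4 a^3 + 27 b^2 = 4*24^3 + 27*17^2 = 55296 + 7803 = 63099
Delta = -16 * (63099) = -1009584
Delta mod 47 = 23

Delta = 23 (mod 47)


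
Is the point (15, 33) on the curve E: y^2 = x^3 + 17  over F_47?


Check whether y^2 = x^3 + 0 x + 17 (mod 47) for (x, y) = (15, 33).
LHS: y^2 = 33^2 mod 47 = 8
RHS: x^3 + 0 x + 17 = 15^3 + 0*15 + 17 mod 47 = 8
LHS = RHS

Yes, on the curve


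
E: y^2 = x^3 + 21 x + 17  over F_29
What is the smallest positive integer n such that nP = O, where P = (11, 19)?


Compute successive multiples of P until we hit O:
  1P = (11, 19)
  2P = (23, 20)
  3P = (23, 9)
  4P = (11, 10)
  5P = O

ord(P) = 5


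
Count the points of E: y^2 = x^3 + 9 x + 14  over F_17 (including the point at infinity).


For each x in F_17, count y with y^2 = x^3 + 9 x + 14 mod 17:
  x = 3: RHS = 0, y in [0]  -> 1 point(s)
  x = 9: RHS = 8, y in [5, 12]  -> 2 point(s)
  x = 10: RHS = 16, y in [4, 13]  -> 2 point(s)
  x = 11: RHS = 16, y in [4, 13]  -> 2 point(s)
  x = 13: RHS = 16, y in [4, 13]  -> 2 point(s)
  x = 16: RHS = 4, y in [2, 15]  -> 2 point(s)
Affine points: 11. Add the point at infinity: total = 12.

#E(F_17) = 12


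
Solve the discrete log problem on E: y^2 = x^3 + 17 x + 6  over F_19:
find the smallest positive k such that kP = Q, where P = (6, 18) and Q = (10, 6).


Enumerate multiples of P until we hit Q = (10, 6):
  1P = (6, 18)
  2P = (4, 9)
  3P = (15, 8)
  4P = (18, 8)
  5P = (11, 2)
  6P = (13, 12)
  7P = (5, 11)
  8P = (0, 5)
  9P = (14, 9)
  10P = (16, 17)
  11P = (1, 10)
  12P = (10, 6)
Match found at i = 12.

k = 12


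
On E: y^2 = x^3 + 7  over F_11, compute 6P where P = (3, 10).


k = 6 = 110_2 (binary, LSB first: 011)
Double-and-add from P = (3, 10):
  bit 0 = 0: acc unchanged = O
  bit 1 = 1: acc = O + (3, 1) = (3, 1)
  bit 2 = 1: acc = (3, 1) + (3, 10) = O

6P = O


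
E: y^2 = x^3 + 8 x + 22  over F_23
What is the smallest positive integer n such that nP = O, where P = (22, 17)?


Compute successive multiples of P until we hit O:
  1P = (22, 17)
  2P = (3, 2)
  3P = (2, 0)
  4P = (3, 21)
  5P = (22, 6)
  6P = O

ord(P) = 6


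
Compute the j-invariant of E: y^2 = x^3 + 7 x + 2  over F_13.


Delta = -16(4 a^3 + 27 b^2) mod 13 = 6
-1728 * (4 a)^3 = -1728 * (4*7)^3 mod 13 = 8
j = 8 * 6^(-1) mod 13 = 10

j = 10 (mod 13)


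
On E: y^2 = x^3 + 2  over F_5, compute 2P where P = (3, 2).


Doubling: s = (3 x1^2 + a) / (2 y1)
s = (3*3^2 + 0) / (2*2) mod 5 = 3
x3 = s^2 - 2 x1 mod 5 = 3^2 - 2*3 = 3
y3 = s (x1 - x3) - y1 mod 5 = 3 * (3 - 3) - 2 = 3

2P = (3, 3)


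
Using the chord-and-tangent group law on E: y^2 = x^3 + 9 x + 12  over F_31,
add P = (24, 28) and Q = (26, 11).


P != Q, so use the chord formula.
s = (y2 - y1) / (x2 - x1) = (14) / (2) mod 31 = 7
x3 = s^2 - x1 - x2 mod 31 = 7^2 - 24 - 26 = 30
y3 = s (x1 - x3) - y1 mod 31 = 7 * (24 - 30) - 28 = 23

P + Q = (30, 23)


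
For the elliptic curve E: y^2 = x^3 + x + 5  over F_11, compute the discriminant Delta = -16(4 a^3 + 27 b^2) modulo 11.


4 a^3 + 27 b^2 = 4*1^3 + 27*5^2 = 4 + 675 = 679
Delta = -16 * (679) = -10864
Delta mod 11 = 4

Delta = 4 (mod 11)


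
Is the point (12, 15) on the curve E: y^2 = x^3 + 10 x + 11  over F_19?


Check whether y^2 = x^3 + 10 x + 11 (mod 19) for (x, y) = (12, 15).
LHS: y^2 = 15^2 mod 19 = 16
RHS: x^3 + 10 x + 11 = 12^3 + 10*12 + 11 mod 19 = 16
LHS = RHS

Yes, on the curve


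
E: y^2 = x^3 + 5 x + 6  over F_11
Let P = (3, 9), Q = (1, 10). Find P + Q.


P != Q, so use the chord formula.
s = (y2 - y1) / (x2 - x1) = (1) / (9) mod 11 = 5
x3 = s^2 - x1 - x2 mod 11 = 5^2 - 3 - 1 = 10
y3 = s (x1 - x3) - y1 mod 11 = 5 * (3 - 10) - 9 = 0

P + Q = (10, 0)


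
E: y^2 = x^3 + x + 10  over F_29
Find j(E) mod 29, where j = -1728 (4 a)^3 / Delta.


Delta = -16(4 a^3 + 27 b^2) mod 29 = 4
-1728 * (4 a)^3 = -1728 * (4*1)^3 mod 29 = 14
j = 14 * 4^(-1) mod 29 = 18

j = 18 (mod 29)


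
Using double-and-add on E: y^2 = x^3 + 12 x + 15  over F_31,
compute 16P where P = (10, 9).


k = 16 = 10000_2 (binary, LSB first: 00001)
Double-and-add from P = (10, 9):
  bit 0 = 0: acc unchanged = O
  bit 1 = 0: acc unchanged = O
  bit 2 = 0: acc unchanged = O
  bit 3 = 0: acc unchanged = O
  bit 4 = 1: acc = O + (20, 28) = (20, 28)

16P = (20, 28)


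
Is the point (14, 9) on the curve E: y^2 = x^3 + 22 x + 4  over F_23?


Check whether y^2 = x^3 + 22 x + 4 (mod 23) for (x, y) = (14, 9).
LHS: y^2 = 9^2 mod 23 = 12
RHS: x^3 + 22 x + 4 = 14^3 + 22*14 + 4 mod 23 = 20
LHS != RHS

No, not on the curve


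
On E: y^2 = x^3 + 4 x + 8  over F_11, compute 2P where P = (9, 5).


Doubling: s = (3 x1^2 + a) / (2 y1)
s = (3*9^2 + 4) / (2*5) mod 11 = 6
x3 = s^2 - 2 x1 mod 11 = 6^2 - 2*9 = 7
y3 = s (x1 - x3) - y1 mod 11 = 6 * (9 - 7) - 5 = 7

2P = (7, 7)


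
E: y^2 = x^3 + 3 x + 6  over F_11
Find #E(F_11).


For each x in F_11, count y with y^2 = x^3 + 3 x + 6 mod 11:
  x = 2: RHS = 9, y in [3, 8]  -> 2 point(s)
  x = 3: RHS = 9, y in [3, 8]  -> 2 point(s)
  x = 4: RHS = 5, y in [4, 7]  -> 2 point(s)
  x = 5: RHS = 3, y in [5, 6]  -> 2 point(s)
  x = 6: RHS = 9, y in [3, 8]  -> 2 point(s)
  x = 8: RHS = 3, y in [5, 6]  -> 2 point(s)
  x = 9: RHS = 3, y in [5, 6]  -> 2 point(s)
Affine points: 14. Add the point at infinity: total = 15.

#E(F_11) = 15


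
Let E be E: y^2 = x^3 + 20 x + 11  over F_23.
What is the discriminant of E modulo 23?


4 a^3 + 27 b^2 = 4*20^3 + 27*11^2 = 32000 + 3267 = 35267
Delta = -16 * (35267) = -564272
Delta mod 23 = 10

Delta = 10 (mod 23)


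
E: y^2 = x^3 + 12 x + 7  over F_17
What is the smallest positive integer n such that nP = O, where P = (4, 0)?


Compute successive multiples of P until we hit O:
  1P = (4, 0)
  2P = O

ord(P) = 2


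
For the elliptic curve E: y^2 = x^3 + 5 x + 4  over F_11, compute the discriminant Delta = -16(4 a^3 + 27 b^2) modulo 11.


4 a^3 + 27 b^2 = 4*5^3 + 27*4^2 = 500 + 432 = 932
Delta = -16 * (932) = -14912
Delta mod 11 = 4

Delta = 4 (mod 11)


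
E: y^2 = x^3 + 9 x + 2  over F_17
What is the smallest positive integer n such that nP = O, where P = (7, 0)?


Compute successive multiples of P until we hit O:
  1P = (7, 0)
  2P = O

ord(P) = 2


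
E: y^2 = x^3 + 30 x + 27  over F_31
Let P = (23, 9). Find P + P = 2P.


Doubling: s = (3 x1^2 + a) / (2 y1)
s = (3*23^2 + 30) / (2*9) mod 31 = 2
x3 = s^2 - 2 x1 mod 31 = 2^2 - 2*23 = 20
y3 = s (x1 - x3) - y1 mod 31 = 2 * (23 - 20) - 9 = 28

2P = (20, 28)


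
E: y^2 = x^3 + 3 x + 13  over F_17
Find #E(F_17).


For each x in F_17, count y with y^2 = x^3 + 3 x + 13 mod 17:
  x = 0: RHS = 13, y in [8, 9]  -> 2 point(s)
  x = 1: RHS = 0, y in [0]  -> 1 point(s)
  x = 3: RHS = 15, y in [7, 10]  -> 2 point(s)
  x = 4: RHS = 4, y in [2, 15]  -> 2 point(s)
  x = 5: RHS = 0, y in [0]  -> 1 point(s)
  x = 6: RHS = 9, y in [3, 14]  -> 2 point(s)
  x = 9: RHS = 4, y in [2, 15]  -> 2 point(s)
  x = 11: RHS = 0, y in [0]  -> 1 point(s)
  x = 12: RHS = 9, y in [3, 14]  -> 2 point(s)
  x = 15: RHS = 16, y in [4, 13]  -> 2 point(s)
  x = 16: RHS = 9, y in [3, 14]  -> 2 point(s)
Affine points: 19. Add the point at infinity: total = 20.

#E(F_17) = 20


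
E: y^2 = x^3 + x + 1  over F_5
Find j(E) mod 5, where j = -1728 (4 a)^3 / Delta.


Delta = -16(4 a^3 + 27 b^2) mod 5 = 4
-1728 * (4 a)^3 = -1728 * (4*1)^3 mod 5 = 3
j = 3 * 4^(-1) mod 5 = 2

j = 2 (mod 5)


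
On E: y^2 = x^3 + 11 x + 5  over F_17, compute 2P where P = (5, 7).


k = 2 = 10_2 (binary, LSB first: 01)
Double-and-add from P = (5, 7):
  bit 0 = 0: acc unchanged = O
  bit 1 = 1: acc = O + (9, 0) = (9, 0)

2P = (9, 0)


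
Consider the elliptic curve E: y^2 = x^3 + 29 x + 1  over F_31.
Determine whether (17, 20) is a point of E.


Check whether y^2 = x^3 + 29 x + 1 (mod 31) for (x, y) = (17, 20).
LHS: y^2 = 20^2 mod 31 = 28
RHS: x^3 + 29 x + 1 = 17^3 + 29*17 + 1 mod 31 = 13
LHS != RHS

No, not on the curve


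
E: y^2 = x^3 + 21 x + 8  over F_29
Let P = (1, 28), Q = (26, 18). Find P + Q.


P != Q, so use the chord formula.
s = (y2 - y1) / (x2 - x1) = (19) / (25) mod 29 = 17
x3 = s^2 - x1 - x2 mod 29 = 17^2 - 1 - 26 = 1
y3 = s (x1 - x3) - y1 mod 29 = 17 * (1 - 1) - 28 = 1

P + Q = (1, 1)


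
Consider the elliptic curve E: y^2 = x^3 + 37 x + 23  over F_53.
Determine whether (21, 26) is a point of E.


Check whether y^2 = x^3 + 37 x + 23 (mod 53) for (x, y) = (21, 26).
LHS: y^2 = 26^2 mod 53 = 40
RHS: x^3 + 37 x + 23 = 21^3 + 37*21 + 23 mod 53 = 44
LHS != RHS

No, not on the curve


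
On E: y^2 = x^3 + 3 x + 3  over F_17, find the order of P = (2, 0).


Compute successive multiples of P until we hit O:
  1P = (2, 0)
  2P = O

ord(P) = 2


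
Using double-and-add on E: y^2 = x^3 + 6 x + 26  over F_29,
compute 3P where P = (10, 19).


k = 3 = 11_2 (binary, LSB first: 11)
Double-and-add from P = (10, 19):
  bit 0 = 1: acc = O + (10, 19) = (10, 19)
  bit 1 = 1: acc = (10, 19) + (5, 6) = (8, 21)

3P = (8, 21)


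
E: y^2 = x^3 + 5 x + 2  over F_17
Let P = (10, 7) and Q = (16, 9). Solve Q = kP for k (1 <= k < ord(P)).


Enumerate multiples of P until we hit Q = (16, 9):
  1P = (10, 7)
  2P = (16, 8)
  3P = (0, 6)
  4P = (15, 1)
  5P = (5, 4)
  6P = (1, 12)
  7P = (4, 1)
  8P = (4, 16)
  9P = (1, 5)
  10P = (5, 13)
  11P = (15, 16)
  12P = (0, 11)
  13P = (16, 9)
Match found at i = 13.

k = 13


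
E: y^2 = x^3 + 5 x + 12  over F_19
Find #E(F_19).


For each x in F_19, count y with y^2 = x^3 + 5 x + 12 mod 19:
  x = 2: RHS = 11, y in [7, 12]  -> 2 point(s)
  x = 3: RHS = 16, y in [4, 15]  -> 2 point(s)
  x = 4: RHS = 1, y in [1, 18]  -> 2 point(s)
  x = 6: RHS = 11, y in [7, 12]  -> 2 point(s)
  x = 9: RHS = 7, y in [8, 11]  -> 2 point(s)
  x = 10: RHS = 17, y in [6, 13]  -> 2 point(s)
  x = 11: RHS = 11, y in [7, 12]  -> 2 point(s)
  x = 15: RHS = 4, y in [2, 17]  -> 2 point(s)
  x = 18: RHS = 6, y in [5, 14]  -> 2 point(s)
Affine points: 18. Add the point at infinity: total = 19.

#E(F_19) = 19


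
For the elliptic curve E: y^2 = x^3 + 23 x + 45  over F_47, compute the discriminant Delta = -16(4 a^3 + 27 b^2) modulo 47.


4 a^3 + 27 b^2 = 4*23^3 + 27*45^2 = 48668 + 54675 = 103343
Delta = -16 * (103343) = -1653488
Delta mod 47 = 19

Delta = 19 (mod 47)


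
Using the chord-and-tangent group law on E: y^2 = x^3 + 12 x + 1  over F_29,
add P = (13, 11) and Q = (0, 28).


P != Q, so use the chord formula.
s = (y2 - y1) / (x2 - x1) = (17) / (16) mod 29 = 21
x3 = s^2 - x1 - x2 mod 29 = 21^2 - 13 - 0 = 22
y3 = s (x1 - x3) - y1 mod 29 = 21 * (13 - 22) - 11 = 3

P + Q = (22, 3)


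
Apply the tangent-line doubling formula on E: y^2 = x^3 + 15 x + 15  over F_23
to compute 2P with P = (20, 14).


Doubling: s = (3 x1^2 + a) / (2 y1)
s = (3*20^2 + 15) / (2*14) mod 23 = 13
x3 = s^2 - 2 x1 mod 23 = 13^2 - 2*20 = 14
y3 = s (x1 - x3) - y1 mod 23 = 13 * (20 - 14) - 14 = 18

2P = (14, 18)


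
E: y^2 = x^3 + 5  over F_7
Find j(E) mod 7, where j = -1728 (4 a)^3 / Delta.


Delta = -16(4 a^3 + 27 b^2) mod 7 = 1
-1728 * (4 a)^3 = -1728 * (4*0)^3 mod 7 = 0
j = 0 * 1^(-1) mod 7 = 0

j = 0 (mod 7)


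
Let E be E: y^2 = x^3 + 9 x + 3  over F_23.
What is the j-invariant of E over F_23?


Delta = -16(4 a^3 + 27 b^2) mod 23 = 10
-1728 * (4 a)^3 = -1728 * (4*9)^3 mod 23 = 10
j = 10 * 10^(-1) mod 23 = 1

j = 1 (mod 23)


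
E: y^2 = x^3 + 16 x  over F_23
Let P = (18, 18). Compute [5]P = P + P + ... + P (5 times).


k = 5 = 101_2 (binary, LSB first: 101)
Double-and-add from P = (18, 18):
  bit 0 = 1: acc = O + (18, 18) = (18, 18)
  bit 1 = 0: acc unchanged = (18, 18)
  bit 2 = 1: acc = (18, 18) + (3, 11) = (6, 6)

5P = (6, 6)


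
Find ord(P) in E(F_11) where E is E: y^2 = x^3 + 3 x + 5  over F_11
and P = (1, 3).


Compute successive multiples of P until we hit O:
  1P = (1, 3)
  2P = (10, 10)
  3P = (4, 2)
  4P = (0, 4)
  5P = (0, 7)
  6P = (4, 9)
  7P = (10, 1)
  8P = (1, 8)
  ... (continuing to 9P)
  9P = O

ord(P) = 9


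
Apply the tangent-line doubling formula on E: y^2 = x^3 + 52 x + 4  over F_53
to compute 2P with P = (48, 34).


Doubling: s = (3 x1^2 + a) / (2 y1)
s = (3*48^2 + 52) / (2*34) mod 53 = 12
x3 = s^2 - 2 x1 mod 53 = 12^2 - 2*48 = 48
y3 = s (x1 - x3) - y1 mod 53 = 12 * (48 - 48) - 34 = 19

2P = (48, 19)


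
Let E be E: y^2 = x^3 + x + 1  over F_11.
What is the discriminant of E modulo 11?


4 a^3 + 27 b^2 = 4*1^3 + 27*1^2 = 4 + 27 = 31
Delta = -16 * (31) = -496
Delta mod 11 = 10

Delta = 10 (mod 11)


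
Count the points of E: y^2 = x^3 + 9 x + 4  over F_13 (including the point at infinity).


For each x in F_13, count y with y^2 = x^3 + 9 x + 4 mod 13:
  x = 0: RHS = 4, y in [2, 11]  -> 2 point(s)
  x = 1: RHS = 1, y in [1, 12]  -> 2 point(s)
  x = 2: RHS = 4, y in [2, 11]  -> 2 point(s)
  x = 4: RHS = 0, y in [0]  -> 1 point(s)
  x = 6: RHS = 1, y in [1, 12]  -> 2 point(s)
  x = 8: RHS = 3, y in [4, 9]  -> 2 point(s)
  x = 11: RHS = 4, y in [2, 11]  -> 2 point(s)
Affine points: 13. Add the point at infinity: total = 14.

#E(F_13) = 14


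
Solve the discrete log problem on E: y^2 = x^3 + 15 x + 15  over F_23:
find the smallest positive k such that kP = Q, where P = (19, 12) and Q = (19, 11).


Enumerate multiples of P until we hit Q = (19, 11):
  1P = (19, 12)
  2P = (21, 0)
  3P = (19, 11)
Match found at i = 3.

k = 3


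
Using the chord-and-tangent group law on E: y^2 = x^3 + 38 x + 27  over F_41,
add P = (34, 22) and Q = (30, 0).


P != Q, so use the chord formula.
s = (y2 - y1) / (x2 - x1) = (19) / (37) mod 41 = 26
x3 = s^2 - x1 - x2 mod 41 = 26^2 - 34 - 30 = 38
y3 = s (x1 - x3) - y1 mod 41 = 26 * (34 - 38) - 22 = 38

P + Q = (38, 38)


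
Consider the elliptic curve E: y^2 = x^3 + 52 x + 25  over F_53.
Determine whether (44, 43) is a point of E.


Check whether y^2 = x^3 + 52 x + 25 (mod 53) for (x, y) = (44, 43).
LHS: y^2 = 43^2 mod 53 = 47
RHS: x^3 + 52 x + 25 = 44^3 + 52*44 + 25 mod 53 = 47
LHS = RHS

Yes, on the curve


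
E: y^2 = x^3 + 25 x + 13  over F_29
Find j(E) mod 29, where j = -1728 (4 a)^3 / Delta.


Delta = -16(4 a^3 + 27 b^2) mod 29 = 21
-1728 * (4 a)^3 = -1728 * (4*25)^3 mod 29 = 3
j = 3 * 21^(-1) mod 29 = 25

j = 25 (mod 29)


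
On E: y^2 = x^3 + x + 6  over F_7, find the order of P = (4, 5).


Compute successive multiples of P until we hit O:
  1P = (4, 5)
  2P = (6, 2)
  3P = (1, 1)
  4P = (3, 1)
  5P = (2, 3)
  6P = (2, 4)
  7P = (3, 6)
  8P = (1, 6)
  ... (continuing to 11P)
  11P = O

ord(P) = 11


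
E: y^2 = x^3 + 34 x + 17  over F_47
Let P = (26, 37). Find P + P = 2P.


Doubling: s = (3 x1^2 + a) / (2 y1)
s = (3*26^2 + 34) / (2*37) mod 47 = 5
x3 = s^2 - 2 x1 mod 47 = 5^2 - 2*26 = 20
y3 = s (x1 - x3) - y1 mod 47 = 5 * (26 - 20) - 37 = 40

2P = (20, 40)


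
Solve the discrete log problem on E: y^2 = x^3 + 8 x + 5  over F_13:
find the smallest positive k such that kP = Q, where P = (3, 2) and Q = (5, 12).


Enumerate multiples of P until we hit Q = (5, 12):
  1P = (3, 2)
  2P = (8, 3)
  3P = (1, 1)
  4P = (6, 3)
  5P = (7, 1)
  6P = (12, 10)
  7P = (2, 9)
  8P = (5, 12)
Match found at i = 8.

k = 8


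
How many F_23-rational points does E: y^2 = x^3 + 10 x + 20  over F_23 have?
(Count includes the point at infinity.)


For each x in F_23, count y with y^2 = x^3 + 10 x + 20 mod 23:
  x = 1: RHS = 8, y in [10, 13]  -> 2 point(s)
  x = 2: RHS = 2, y in [5, 18]  -> 2 point(s)
  x = 3: RHS = 8, y in [10, 13]  -> 2 point(s)
  x = 4: RHS = 9, y in [3, 20]  -> 2 point(s)
  x = 10: RHS = 16, y in [4, 19]  -> 2 point(s)
  x = 11: RHS = 12, y in [9, 14]  -> 2 point(s)
  x = 13: RHS = 1, y in [1, 22]  -> 2 point(s)
  x = 14: RHS = 6, y in [11, 12]  -> 2 point(s)
  x = 15: RHS = 3, y in [7, 16]  -> 2 point(s)
  x = 18: RHS = 6, y in [11, 12]  -> 2 point(s)
  x = 19: RHS = 8, y in [10, 13]  -> 2 point(s)
  x = 20: RHS = 9, y in [3, 20]  -> 2 point(s)
  x = 22: RHS = 9, y in [3, 20]  -> 2 point(s)
Affine points: 26. Add the point at infinity: total = 27.

#E(F_23) = 27


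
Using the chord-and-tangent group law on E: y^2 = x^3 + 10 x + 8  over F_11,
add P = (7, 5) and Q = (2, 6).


P != Q, so use the chord formula.
s = (y2 - y1) / (x2 - x1) = (1) / (6) mod 11 = 2
x3 = s^2 - x1 - x2 mod 11 = 2^2 - 7 - 2 = 6
y3 = s (x1 - x3) - y1 mod 11 = 2 * (7 - 6) - 5 = 8

P + Q = (6, 8)


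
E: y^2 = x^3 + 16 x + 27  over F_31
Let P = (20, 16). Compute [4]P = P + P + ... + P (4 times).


k = 4 = 100_2 (binary, LSB first: 001)
Double-and-add from P = (20, 16):
  bit 0 = 0: acc unchanged = O
  bit 1 = 0: acc unchanged = O
  bit 2 = 1: acc = O + (20, 15) = (20, 15)

4P = (20, 15)


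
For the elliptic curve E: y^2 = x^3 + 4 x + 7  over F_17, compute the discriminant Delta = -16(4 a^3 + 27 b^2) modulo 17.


4 a^3 + 27 b^2 = 4*4^3 + 27*7^2 = 256 + 1323 = 1579
Delta = -16 * (1579) = -25264
Delta mod 17 = 15

Delta = 15 (mod 17)


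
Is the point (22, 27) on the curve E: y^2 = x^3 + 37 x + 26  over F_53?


Check whether y^2 = x^3 + 37 x + 26 (mod 53) for (x, y) = (22, 27).
LHS: y^2 = 27^2 mod 53 = 40
RHS: x^3 + 37 x + 26 = 22^3 + 37*22 + 26 mod 53 = 40
LHS = RHS

Yes, on the curve


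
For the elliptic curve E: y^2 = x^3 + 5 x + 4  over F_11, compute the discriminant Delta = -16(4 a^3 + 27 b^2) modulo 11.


4 a^3 + 27 b^2 = 4*5^3 + 27*4^2 = 500 + 432 = 932
Delta = -16 * (932) = -14912
Delta mod 11 = 4

Delta = 4 (mod 11)


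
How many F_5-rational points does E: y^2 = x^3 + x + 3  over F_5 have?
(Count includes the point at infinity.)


For each x in F_5, count y with y^2 = x^3 + 1 x + 3 mod 5:
  x = 1: RHS = 0, y in [0]  -> 1 point(s)
  x = 4: RHS = 1, y in [1, 4]  -> 2 point(s)
Affine points: 3. Add the point at infinity: total = 4.

#E(F_5) = 4


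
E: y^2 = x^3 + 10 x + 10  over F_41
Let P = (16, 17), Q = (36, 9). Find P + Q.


P != Q, so use the chord formula.
s = (y2 - y1) / (x2 - x1) = (33) / (20) mod 41 = 16
x3 = s^2 - x1 - x2 mod 41 = 16^2 - 16 - 36 = 40
y3 = s (x1 - x3) - y1 mod 41 = 16 * (16 - 40) - 17 = 9

P + Q = (40, 9)


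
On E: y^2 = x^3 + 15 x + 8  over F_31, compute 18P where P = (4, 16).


k = 18 = 10010_2 (binary, LSB first: 01001)
Double-and-add from P = (4, 16):
  bit 0 = 0: acc unchanged = O
  bit 1 = 1: acc = O + (24, 26) = (24, 26)
  bit 2 = 0: acc unchanged = (24, 26)
  bit 3 = 0: acc unchanged = (24, 26)
  bit 4 = 1: acc = (24, 26) + (8, 19) = (9, 29)

18P = (9, 29)


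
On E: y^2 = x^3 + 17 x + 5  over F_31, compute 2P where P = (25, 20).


Doubling: s = (3 x1^2 + a) / (2 y1)
s = (3*25^2 + 17) / (2*20) mod 31 = 7
x3 = s^2 - 2 x1 mod 31 = 7^2 - 2*25 = 30
y3 = s (x1 - x3) - y1 mod 31 = 7 * (25 - 30) - 20 = 7

2P = (30, 7)


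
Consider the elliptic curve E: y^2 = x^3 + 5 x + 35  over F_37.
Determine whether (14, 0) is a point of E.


Check whether y^2 = x^3 + 5 x + 35 (mod 37) for (x, y) = (14, 0).
LHS: y^2 = 0^2 mod 37 = 0
RHS: x^3 + 5 x + 35 = 14^3 + 5*14 + 35 mod 37 = 0
LHS = RHS

Yes, on the curve


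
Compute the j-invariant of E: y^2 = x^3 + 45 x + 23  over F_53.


Delta = -16(4 a^3 + 27 b^2) mod 53 = 22
-1728 * (4 a)^3 = -1728 * (4*45)^3 mod 53 = 24
j = 24 * 22^(-1) mod 53 = 30

j = 30 (mod 53)


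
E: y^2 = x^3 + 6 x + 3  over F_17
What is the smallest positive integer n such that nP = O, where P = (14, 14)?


Compute successive multiples of P until we hit O:
  1P = (14, 14)
  2P = (15, 0)
  3P = (14, 3)
  4P = O

ord(P) = 4


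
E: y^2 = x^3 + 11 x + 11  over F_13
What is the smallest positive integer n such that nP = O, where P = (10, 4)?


Compute successive multiples of P until we hit O:
  1P = (10, 4)
  2P = (5, 10)
  3P = (1, 6)
  4P = (12, 8)
  5P = (8, 0)
  6P = (12, 5)
  7P = (1, 7)
  8P = (5, 3)
  ... (continuing to 10P)
  10P = O

ord(P) = 10


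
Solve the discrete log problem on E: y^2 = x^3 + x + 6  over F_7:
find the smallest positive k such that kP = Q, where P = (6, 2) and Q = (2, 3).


Enumerate multiples of P until we hit Q = (2, 3):
  1P = (6, 2)
  2P = (3, 1)
  3P = (2, 4)
  4P = (1, 6)
  5P = (4, 2)
  6P = (4, 5)
  7P = (1, 1)
  8P = (2, 3)
Match found at i = 8.

k = 8


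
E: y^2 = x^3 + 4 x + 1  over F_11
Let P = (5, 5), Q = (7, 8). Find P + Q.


P != Q, so use the chord formula.
s = (y2 - y1) / (x2 - x1) = (3) / (2) mod 11 = 7
x3 = s^2 - x1 - x2 mod 11 = 7^2 - 5 - 7 = 4
y3 = s (x1 - x3) - y1 mod 11 = 7 * (5 - 4) - 5 = 2

P + Q = (4, 2)


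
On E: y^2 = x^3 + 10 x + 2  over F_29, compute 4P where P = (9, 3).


k = 4 = 100_2 (binary, LSB first: 001)
Double-and-add from P = (9, 3):
  bit 0 = 0: acc unchanged = O
  bit 1 = 0: acc unchanged = O
  bit 2 = 1: acc = O + (3, 1) = (3, 1)

4P = (3, 1)


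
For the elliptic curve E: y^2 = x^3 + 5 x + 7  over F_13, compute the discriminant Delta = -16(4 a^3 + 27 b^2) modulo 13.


4 a^3 + 27 b^2 = 4*5^3 + 27*7^2 = 500 + 1323 = 1823
Delta = -16 * (1823) = -29168
Delta mod 13 = 4

Delta = 4 (mod 13)


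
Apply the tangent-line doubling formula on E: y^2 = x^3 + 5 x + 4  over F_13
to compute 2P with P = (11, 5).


Doubling: s = (3 x1^2 + a) / (2 y1)
s = (3*11^2 + 5) / (2*5) mod 13 = 3
x3 = s^2 - 2 x1 mod 13 = 3^2 - 2*11 = 0
y3 = s (x1 - x3) - y1 mod 13 = 3 * (11 - 0) - 5 = 2

2P = (0, 2)


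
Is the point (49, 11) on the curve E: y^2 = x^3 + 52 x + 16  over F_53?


Check whether y^2 = x^3 + 52 x + 16 (mod 53) for (x, y) = (49, 11).
LHS: y^2 = 11^2 mod 53 = 15
RHS: x^3 + 52 x + 16 = 49^3 + 52*49 + 16 mod 53 = 9
LHS != RHS

No, not on the curve


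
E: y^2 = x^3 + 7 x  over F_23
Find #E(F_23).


For each x in F_23, count y with y^2 = x^3 + 7 x + 0 mod 23:
  x = 0: RHS = 0, y in [0]  -> 1 point(s)
  x = 1: RHS = 8, y in [10, 13]  -> 2 point(s)
  x = 3: RHS = 2, y in [5, 18]  -> 2 point(s)
  x = 4: RHS = 0, y in [0]  -> 1 point(s)
  x = 7: RHS = 1, y in [1, 22]  -> 2 point(s)
  x = 8: RHS = 16, y in [4, 19]  -> 2 point(s)
  x = 10: RHS = 12, y in [9, 14]  -> 2 point(s)
  x = 12: RHS = 18, y in [8, 15]  -> 2 point(s)
  x = 14: RHS = 13, y in [6, 17]  -> 2 point(s)
  x = 17: RHS = 18, y in [8, 15]  -> 2 point(s)
  x = 18: RHS = 1, y in [1, 22]  -> 2 point(s)
  x = 19: RHS = 0, y in [0]  -> 1 point(s)
  x = 21: RHS = 1, y in [1, 22]  -> 2 point(s)
Affine points: 23. Add the point at infinity: total = 24.

#E(F_23) = 24


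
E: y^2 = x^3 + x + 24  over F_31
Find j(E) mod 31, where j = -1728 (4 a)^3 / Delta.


Delta = -16(4 a^3 + 27 b^2) mod 31 = 3
-1728 * (4 a)^3 = -1728 * (4*1)^3 mod 31 = 16
j = 16 * 3^(-1) mod 31 = 26

j = 26 (mod 31)


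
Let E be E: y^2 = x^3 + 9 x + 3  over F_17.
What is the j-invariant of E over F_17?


Delta = -16(4 a^3 + 27 b^2) mod 17 = 14
-1728 * (4 a)^3 = -1728 * (4*9)^3 mod 17 = 14
j = 14 * 14^(-1) mod 17 = 1

j = 1 (mod 17)


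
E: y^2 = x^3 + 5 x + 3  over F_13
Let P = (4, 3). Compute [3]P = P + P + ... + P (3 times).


k = 3 = 11_2 (binary, LSB first: 11)
Double-and-add from P = (4, 3):
  bit 0 = 1: acc = O + (4, 3) = (4, 3)
  bit 1 = 1: acc = (4, 3) + (9, 7) = (10, 0)

3P = (10, 0)


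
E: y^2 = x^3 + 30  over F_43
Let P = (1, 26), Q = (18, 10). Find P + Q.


P != Q, so use the chord formula.
s = (y2 - y1) / (x2 - x1) = (27) / (17) mod 43 = 37
x3 = s^2 - x1 - x2 mod 43 = 37^2 - 1 - 18 = 17
y3 = s (x1 - x3) - y1 mod 43 = 37 * (1 - 17) - 26 = 27

P + Q = (17, 27)


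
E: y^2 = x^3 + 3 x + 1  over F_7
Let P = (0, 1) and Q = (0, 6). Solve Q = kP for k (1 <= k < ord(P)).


Enumerate multiples of P until we hit Q = (0, 6):
  1P = (0, 1)
  2P = (4, 0)
  3P = (0, 6)
Match found at i = 3.

k = 3


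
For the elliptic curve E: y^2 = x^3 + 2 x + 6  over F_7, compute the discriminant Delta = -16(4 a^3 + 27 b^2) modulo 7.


4 a^3 + 27 b^2 = 4*2^3 + 27*6^2 = 32 + 972 = 1004
Delta = -16 * (1004) = -16064
Delta mod 7 = 1

Delta = 1 (mod 7)


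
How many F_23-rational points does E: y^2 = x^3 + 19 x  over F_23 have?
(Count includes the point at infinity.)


For each x in F_23, count y with y^2 = x^3 + 19 x + 0 mod 23:
  x = 0: RHS = 0, y in [0]  -> 1 point(s)
  x = 2: RHS = 0, y in [0]  -> 1 point(s)
  x = 4: RHS = 2, y in [5, 18]  -> 2 point(s)
  x = 5: RHS = 13, y in [6, 17]  -> 2 point(s)
  x = 6: RHS = 8, y in [10, 13]  -> 2 point(s)
  x = 7: RHS = 16, y in [4, 19]  -> 2 point(s)
  x = 9: RHS = 3, y in [7, 16]  -> 2 point(s)
  x = 12: RHS = 1, y in [1, 22]  -> 2 point(s)
  x = 13: RHS = 6, y in [11, 12]  -> 2 point(s)
  x = 15: RHS = 3, y in [7, 16]  -> 2 point(s)
  x = 20: RHS = 8, y in [10, 13]  -> 2 point(s)
  x = 21: RHS = 0, y in [0]  -> 1 point(s)
  x = 22: RHS = 3, y in [7, 16]  -> 2 point(s)
Affine points: 23. Add the point at infinity: total = 24.

#E(F_23) = 24


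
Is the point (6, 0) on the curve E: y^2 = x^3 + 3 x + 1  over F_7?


Check whether y^2 = x^3 + 3 x + 1 (mod 7) for (x, y) = (6, 0).
LHS: y^2 = 0^2 mod 7 = 0
RHS: x^3 + 3 x + 1 = 6^3 + 3*6 + 1 mod 7 = 4
LHS != RHS

No, not on the curve
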